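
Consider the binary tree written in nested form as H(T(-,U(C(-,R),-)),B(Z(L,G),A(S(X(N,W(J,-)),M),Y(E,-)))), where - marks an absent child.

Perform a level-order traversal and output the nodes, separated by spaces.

H T B U Z A C L G S Y R X M E N W J

Level-order visits nodes level by level from the root, left to right within each level.
Level 0: H
Level 1: T, B
Level 2: U, Z, A
Level 3: C, L, G, S, Y
Level 4: R, X, M, E
Level 5: N, W
Level 6: J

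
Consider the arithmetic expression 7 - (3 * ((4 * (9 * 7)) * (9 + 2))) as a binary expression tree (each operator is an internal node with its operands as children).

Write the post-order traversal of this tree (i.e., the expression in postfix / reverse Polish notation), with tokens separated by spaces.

7 3 4 9 7 * * 9 2 + * * -

Post-order on an expression tree gives postfix notation: for each operator, emit left operand, right operand, then the operator.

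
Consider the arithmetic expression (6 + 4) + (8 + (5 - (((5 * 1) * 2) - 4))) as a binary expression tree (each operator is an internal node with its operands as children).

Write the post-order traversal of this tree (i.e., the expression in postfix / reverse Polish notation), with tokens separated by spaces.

Post-order on an expression tree gives postfix notation: for each operator, emit left operand, right operand, then the operator.

6 4 + 8 5 5 1 * 2 * 4 - - + +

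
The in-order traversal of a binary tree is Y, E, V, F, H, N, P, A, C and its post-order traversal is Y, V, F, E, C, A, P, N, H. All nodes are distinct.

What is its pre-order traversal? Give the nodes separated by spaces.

H E Y F V N P A C

The last element of post-order is the root; it splits in-order into left and right subtrees.
Root H: left subtree has 4 nodes {Y, E, V, F}, right has 4 {N, P, A, C}.
  Root E: left subtree has 1 node {Y}, right has 2 {V, F}.
    Root F: left subtree has 1 node {V}, right has 0 { }.
  Root N: left subtree has 0 nodes { }, right has 3 {P, A, C}.
    Root P: left subtree has 0 nodes { }, right has 2 {A, C}.
      Root A: left subtree has 0 nodes { }, right has 1 {C}.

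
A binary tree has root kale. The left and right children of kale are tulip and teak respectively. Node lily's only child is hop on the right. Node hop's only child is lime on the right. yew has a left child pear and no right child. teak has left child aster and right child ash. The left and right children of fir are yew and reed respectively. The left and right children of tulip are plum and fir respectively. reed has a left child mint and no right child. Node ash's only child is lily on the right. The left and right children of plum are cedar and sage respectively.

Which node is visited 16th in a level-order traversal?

Level-order visits nodes level by level from the root, left to right within each level.
Level 0: kale
Level 1: tulip, teak
Level 2: plum, fir, aster, ash
Level 3: cedar, sage, yew, reed, lily
Level 4: pear, mint, hop
Level 5: lime
Full level-order sequence: kale, tulip, teak, plum, fir, aster, ash, cedar, sage, yew, reed, lily, pear, mint, hop, lime.

lime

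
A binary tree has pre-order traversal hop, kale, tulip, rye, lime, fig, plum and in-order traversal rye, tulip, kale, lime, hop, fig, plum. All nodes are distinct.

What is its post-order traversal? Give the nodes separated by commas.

rye, tulip, lime, kale, plum, fig, hop

The first element of pre-order is the root; it splits in-order into left and right subtrees.
Root hop: left subtree has 4 nodes {rye, tulip, kale, lime}, right has 2 {fig, plum}.
  Root kale: left subtree has 2 nodes {rye, tulip}, right has 1 {lime}.
    Root tulip: left subtree has 1 node {rye}, right has 0 { }.
  Root fig: left subtree has 0 nodes { }, right has 1 {plum}.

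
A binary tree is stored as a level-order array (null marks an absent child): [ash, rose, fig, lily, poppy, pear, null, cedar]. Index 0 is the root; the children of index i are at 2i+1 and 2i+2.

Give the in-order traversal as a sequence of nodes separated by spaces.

cedar lily rose poppy ash pear fig

In-order visits the left subtree, then the node, then the right subtree.
At ash: go left to rose.
  At rose: go left to lily.
    At lily: go left to cedar.
      cedar is a leaf — visit cedar.
    Visit lily.
    At lily: no right child.
  Visit rose.
  At rose: go right to poppy.
    poppy is a leaf — visit poppy.
Visit ash.
At ash: go right to fig.
  At fig: go left to pear.
    pear is a leaf — visit pear.
  Visit fig.
  At fig: no right child.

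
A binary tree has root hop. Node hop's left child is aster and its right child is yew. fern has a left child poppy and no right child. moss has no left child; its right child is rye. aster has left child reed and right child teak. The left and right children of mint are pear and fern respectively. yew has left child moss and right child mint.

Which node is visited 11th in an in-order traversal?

In-order visits the left subtree, then the node, then the right subtree.
At hop: go left to aster.
  At aster: go left to reed.
    reed is a leaf — visit reed.
  Visit aster.
  At aster: go right to teak.
    teak is a leaf — visit teak.
Visit hop.
At hop: go right to yew.
  At yew: go left to moss.
    At moss: no left child.
    Visit moss.
    At moss: go right to rye.
      rye is a leaf — visit rye.
  Visit yew.
  At yew: go right to mint.
    At mint: go left to pear.
      pear is a leaf — visit pear.
    Visit mint.
    At mint: go right to fern.
      At fern: go left to poppy.
        poppy is a leaf — visit poppy.
      Visit fern.
      At fern: no right child.
Full in-order sequence: reed, aster, teak, hop, moss, rye, yew, pear, mint, poppy, fern.

fern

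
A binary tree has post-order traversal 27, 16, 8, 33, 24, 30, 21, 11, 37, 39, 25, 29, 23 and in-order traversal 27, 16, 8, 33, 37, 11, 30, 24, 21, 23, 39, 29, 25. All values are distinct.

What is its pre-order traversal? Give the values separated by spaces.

23 37 33 8 16 27 11 21 30 24 29 39 25

The last element of post-order is the root; it splits in-order into left and right subtrees.
Root 23: left subtree has 9 nodes {27, 16, 8, 33, 37, 11, 30, 24, 21}, right has 3 {39, 29, 25}.
  Root 37: left subtree has 4 nodes {27, 16, 8, 33}, right has 4 {11, 30, 24, 21}.
    Root 33: left subtree has 3 nodes {27, 16, 8}, right has 0 { }.
      Root 8: left subtree has 2 nodes {27, 16}, right has 0 { }.
        Root 16: left subtree has 1 node {27}, right has 0 { }.
    Root 11: left subtree has 0 nodes { }, right has 3 {30, 24, 21}.
      Root 21: left subtree has 2 nodes {30, 24}, right has 0 { }.
        Root 30: left subtree has 0 nodes { }, right has 1 {24}.
  Root 29: left subtree has 1 node {39}, right has 1 {25}.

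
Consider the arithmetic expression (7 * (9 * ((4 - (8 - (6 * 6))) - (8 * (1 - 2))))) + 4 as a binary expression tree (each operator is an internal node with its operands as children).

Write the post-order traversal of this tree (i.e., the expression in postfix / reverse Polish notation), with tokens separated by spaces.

7 9 4 8 6 6 * - - 8 1 2 - * - * * 4 +

Post-order on an expression tree gives postfix notation: for each operator, emit left operand, right operand, then the operator.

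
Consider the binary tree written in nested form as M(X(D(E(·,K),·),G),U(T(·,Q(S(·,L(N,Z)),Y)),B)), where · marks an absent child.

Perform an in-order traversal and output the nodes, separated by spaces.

E K D X G M T S N L Z Q Y U B

In-order visits the left subtree, then the node, then the right subtree.
At M: go left to X.
  At X: go left to D.
    At D: go left to E.
      At E: no left child.
      Visit E.
      At E: go right to K.
        K is a leaf — visit K.
    Visit D.
    At D: no right child.
  Visit X.
  At X: go right to G.
    G is a leaf — visit G.
Visit M.
At M: go right to U.
  At U: go left to T.
    At T: no left child.
    Visit T.
    At T: go right to Q.
      At Q: go left to S.
        At S: no left child.
        Visit S.
        At S: go right to L.
          At L: go left to N.
            N is a leaf — visit N.
          Visit L.
          At L: go right to Z.
            Z is a leaf — visit Z.
      Visit Q.
      At Q: go right to Y.
        Y is a leaf — visit Y.
  Visit U.
  At U: go right to B.
    B is a leaf — visit B.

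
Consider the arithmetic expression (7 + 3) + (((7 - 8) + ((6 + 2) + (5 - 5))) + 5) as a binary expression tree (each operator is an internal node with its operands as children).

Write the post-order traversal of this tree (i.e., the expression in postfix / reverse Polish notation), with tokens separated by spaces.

7 3 + 7 8 - 6 2 + 5 5 - + + 5 + +

Post-order on an expression tree gives postfix notation: for each operator, emit left operand, right operand, then the operator.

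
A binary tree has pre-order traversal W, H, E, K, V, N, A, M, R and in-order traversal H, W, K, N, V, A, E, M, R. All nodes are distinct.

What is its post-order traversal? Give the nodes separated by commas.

H, N, A, V, K, R, M, E, W

The first element of pre-order is the root; it splits in-order into left and right subtrees.
Root W: left subtree has 1 node {H}, right has 7 {K, N, V, A, E, M, R}.
  Root E: left subtree has 4 nodes {K, N, V, A}, right has 2 {M, R}.
    Root K: left subtree has 0 nodes { }, right has 3 {N, V, A}.
      Root V: left subtree has 1 node {N}, right has 1 {A}.
    Root M: left subtree has 0 nodes { }, right has 1 {R}.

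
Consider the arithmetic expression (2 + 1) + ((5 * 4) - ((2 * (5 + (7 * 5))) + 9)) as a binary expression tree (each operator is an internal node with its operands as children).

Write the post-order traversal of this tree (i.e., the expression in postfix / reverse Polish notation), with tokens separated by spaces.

2 1 + 5 4 * 2 5 7 5 * + * 9 + - +

Post-order on an expression tree gives postfix notation: for each operator, emit left operand, right operand, then the operator.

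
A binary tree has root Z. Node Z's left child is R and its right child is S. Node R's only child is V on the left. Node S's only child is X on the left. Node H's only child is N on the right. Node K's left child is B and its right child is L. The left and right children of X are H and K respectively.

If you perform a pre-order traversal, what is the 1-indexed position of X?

Pre-order visits the node, then its left subtree, then its right subtree.
Visit Z.
At Z: go left to R.
  Visit R.
  At R: go left to V.
    V is a leaf — visit V.
  At R: no right child.
At Z: go right to S.
  Visit S.
  At S: go left to X.
    Visit X.
    At X: go left to H.
      Visit H.
      At H: no left child.
      At H: go right to N.
        N is a leaf — visit N.
    At X: go right to K.
      Visit K.
      At K: go left to B.
        B is a leaf — visit B.
      At K: go right to L.
        L is a leaf — visit L.
  At S: no right child.
Full pre-order sequence: Z, R, V, S, X, H, N, K, B, L.

5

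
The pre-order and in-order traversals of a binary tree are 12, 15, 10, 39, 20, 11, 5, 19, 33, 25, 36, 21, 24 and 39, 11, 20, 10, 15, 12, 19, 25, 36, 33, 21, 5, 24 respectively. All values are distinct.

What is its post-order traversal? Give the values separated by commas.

11, 20, 39, 10, 15, 36, 25, 21, 33, 19, 24, 5, 12

The first element of pre-order is the root; it splits in-order into left and right subtrees.
Root 12: left subtree has 5 nodes {39, 11, 20, 10, 15}, right has 7 {19, 25, 36, 33, 21, 5, 24}.
  Root 15: left subtree has 4 nodes {39, 11, 20, 10}, right has 0 { }.
    Root 10: left subtree has 3 nodes {39, 11, 20}, right has 0 { }.
      Root 39: left subtree has 0 nodes { }, right has 2 {11, 20}.
        Root 20: left subtree has 1 node {11}, right has 0 { }.
  Root 5: left subtree has 5 nodes {19, 25, 36, 33, 21}, right has 1 {24}.
    Root 19: left subtree has 0 nodes { }, right has 4 {25, 36, 33, 21}.
      Root 33: left subtree has 2 nodes {25, 36}, right has 1 {21}.
        Root 25: left subtree has 0 nodes { }, right has 1 {36}.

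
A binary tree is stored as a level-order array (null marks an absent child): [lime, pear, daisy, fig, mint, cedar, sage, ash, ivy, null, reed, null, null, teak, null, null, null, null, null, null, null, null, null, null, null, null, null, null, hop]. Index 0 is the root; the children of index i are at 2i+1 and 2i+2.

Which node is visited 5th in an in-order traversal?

mint

In-order visits the left subtree, then the node, then the right subtree.
At lime: go left to pear.
  At pear: go left to fig.
    At fig: go left to ash.
      ash is a leaf — visit ash.
    Visit fig.
    At fig: go right to ivy.
      ivy is a leaf — visit ivy.
  Visit pear.
  At pear: go right to mint.
    At mint: no left child.
    Visit mint.
    At mint: go right to reed.
      reed is a leaf — visit reed.
Visit lime.
At lime: go right to daisy.
  At daisy: go left to cedar.
    cedar is a leaf — visit cedar.
  Visit daisy.
  At daisy: go right to sage.
    At sage: go left to teak.
      At teak: no left child.
      Visit teak.
      At teak: go right to hop.
        hop is a leaf — visit hop.
    Visit sage.
    At sage: no right child.
Full in-order sequence: ash, fig, ivy, pear, mint, reed, lime, cedar, daisy, teak, hop, sage.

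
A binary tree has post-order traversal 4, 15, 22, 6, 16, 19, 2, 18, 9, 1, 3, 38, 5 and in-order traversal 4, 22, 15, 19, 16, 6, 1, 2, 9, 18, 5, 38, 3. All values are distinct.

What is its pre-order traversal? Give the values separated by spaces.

The last element of post-order is the root; it splits in-order into left and right subtrees.
Root 5: left subtree has 10 nodes {4, 22, 15, 19, 16, 6, 1, 2, 9, 18}, right has 2 {38, 3}.
  Root 1: left subtree has 6 nodes {4, 22, 15, 19, 16, 6}, right has 3 {2, 9, 18}.
    Root 19: left subtree has 3 nodes {4, 22, 15}, right has 2 {16, 6}.
      Root 22: left subtree has 1 node {4}, right has 1 {15}.
      Root 16: left subtree has 0 nodes { }, right has 1 {6}.
    Root 9: left subtree has 1 node {2}, right has 1 {18}.
  Root 38: left subtree has 0 nodes { }, right has 1 {3}.

5 1 19 22 4 15 16 6 9 2 18 38 3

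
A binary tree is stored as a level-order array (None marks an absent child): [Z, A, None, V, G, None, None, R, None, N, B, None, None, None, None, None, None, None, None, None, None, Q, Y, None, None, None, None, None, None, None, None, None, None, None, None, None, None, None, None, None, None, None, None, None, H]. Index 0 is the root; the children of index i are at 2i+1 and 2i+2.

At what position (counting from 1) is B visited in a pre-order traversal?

7

Pre-order visits the node, then its left subtree, then its right subtree.
Visit Z.
At Z: go left to A.
  Visit A.
  At A: go left to V.
    Visit V.
    At V: go left to R.
      R is a leaf — visit R.
    At V: no right child.
  At A: go right to G.
    Visit G.
    At G: go left to N.
      N is a leaf — visit N.
    At G: go right to B.
      Visit B.
      At B: go left to Q.
        Visit Q.
        At Q: no left child.
        At Q: go right to H.
          H is a leaf — visit H.
      At B: go right to Y.
        Y is a leaf — visit Y.
At Z: no right child.
Full pre-order sequence: Z, A, V, R, G, N, B, Q, H, Y.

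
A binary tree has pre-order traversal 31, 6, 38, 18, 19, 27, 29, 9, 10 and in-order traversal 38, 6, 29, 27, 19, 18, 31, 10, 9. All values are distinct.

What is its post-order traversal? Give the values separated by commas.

38, 29, 27, 19, 18, 6, 10, 9, 31

The first element of pre-order is the root; it splits in-order into left and right subtrees.
Root 31: left subtree has 6 nodes {38, 6, 29, 27, 19, 18}, right has 2 {10, 9}.
  Root 6: left subtree has 1 node {38}, right has 4 {29, 27, 19, 18}.
    Root 18: left subtree has 3 nodes {29, 27, 19}, right has 0 { }.
      Root 19: left subtree has 2 nodes {29, 27}, right has 0 { }.
        Root 27: left subtree has 1 node {29}, right has 0 { }.
  Root 9: left subtree has 1 node {10}, right has 0 { }.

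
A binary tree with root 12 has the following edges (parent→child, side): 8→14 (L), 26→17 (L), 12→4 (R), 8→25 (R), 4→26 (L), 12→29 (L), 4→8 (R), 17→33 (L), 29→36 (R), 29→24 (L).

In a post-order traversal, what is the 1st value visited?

Post-order visits the left subtree, then the right subtree, then the node.
At 12: go left to 29.
  At 29: go left to 24.
    24 is a leaf — visit 24.
  At 29: go right to 36.
    36 is a leaf — visit 36.
  Visit 29.
At 12: go right to 4.
  At 4: go left to 26.
    At 26: go left to 17.
      At 17: go left to 33.
        33 is a leaf — visit 33.
      At 17: no right child.
      Visit 17.
    At 26: no right child.
    Visit 26.
  At 4: go right to 8.
    At 8: go left to 14.
      14 is a leaf — visit 14.
    At 8: go right to 25.
      25 is a leaf — visit 25.
    Visit 8.
  Visit 4.
Visit 12.
Full post-order sequence: 24, 36, 29, 33, 17, 26, 14, 25, 8, 4, 12.

24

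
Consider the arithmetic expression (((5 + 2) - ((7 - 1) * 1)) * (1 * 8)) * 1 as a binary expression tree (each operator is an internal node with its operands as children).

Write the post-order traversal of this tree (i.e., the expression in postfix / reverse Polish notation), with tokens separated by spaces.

5 2 + 7 1 - 1 * - 1 8 * * 1 *

Post-order on an expression tree gives postfix notation: for each operator, emit left operand, right operand, then the operator.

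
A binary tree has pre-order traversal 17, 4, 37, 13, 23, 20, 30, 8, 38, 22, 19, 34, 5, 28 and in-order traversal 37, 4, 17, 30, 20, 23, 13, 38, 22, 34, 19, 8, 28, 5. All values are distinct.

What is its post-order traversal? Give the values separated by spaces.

37 4 30 20 23 34 19 22 38 28 5 8 13 17

The first element of pre-order is the root; it splits in-order into left and right subtrees.
Root 17: left subtree has 2 nodes {37, 4}, right has 11 {30, 20, 23, 13, 38, 22, 34, 19, 8, 28, 5}.
  Root 4: left subtree has 1 node {37}, right has 0 { }.
  Root 13: left subtree has 3 nodes {30, 20, 23}, right has 7 {38, 22, 34, 19, 8, 28, 5}.
    Root 23: left subtree has 2 nodes {30, 20}, right has 0 { }.
      Root 20: left subtree has 1 node {30}, right has 0 { }.
    Root 8: left subtree has 4 nodes {38, 22, 34, 19}, right has 2 {28, 5}.
      Root 38: left subtree has 0 nodes { }, right has 3 {22, 34, 19}.
        Root 22: left subtree has 0 nodes { }, right has 2 {34, 19}.
          Root 19: left subtree has 1 node {34}, right has 0 { }.
      Root 5: left subtree has 1 node {28}, right has 0 { }.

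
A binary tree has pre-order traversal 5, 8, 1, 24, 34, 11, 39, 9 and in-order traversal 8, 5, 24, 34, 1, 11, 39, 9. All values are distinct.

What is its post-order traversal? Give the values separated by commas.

The first element of pre-order is the root; it splits in-order into left and right subtrees.
Root 5: left subtree has 1 node {8}, right has 6 {24, 34, 1, 11, 39, 9}.
  Root 1: left subtree has 2 nodes {24, 34}, right has 3 {11, 39, 9}.
    Root 24: left subtree has 0 nodes { }, right has 1 {34}.
    Root 11: left subtree has 0 nodes { }, right has 2 {39, 9}.
      Root 39: left subtree has 0 nodes { }, right has 1 {9}.

8, 34, 24, 9, 39, 11, 1, 5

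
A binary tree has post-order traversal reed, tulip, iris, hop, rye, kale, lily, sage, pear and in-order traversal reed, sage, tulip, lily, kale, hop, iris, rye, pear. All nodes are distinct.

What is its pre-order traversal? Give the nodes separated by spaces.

The last element of post-order is the root; it splits in-order into left and right subtrees.
Root pear: left subtree has 8 nodes {reed, sage, tulip, lily, kale, hop, iris, rye}, right has 0 { }.
  Root sage: left subtree has 1 node {reed}, right has 6 {tulip, lily, kale, hop, iris, rye}.
    Root lily: left subtree has 1 node {tulip}, right has 4 {kale, hop, iris, rye}.
      Root kale: left subtree has 0 nodes { }, right has 3 {hop, iris, rye}.
        Root rye: left subtree has 2 nodes {hop, iris}, right has 0 { }.
          Root hop: left subtree has 0 nodes { }, right has 1 {iris}.

pear sage reed lily tulip kale rye hop iris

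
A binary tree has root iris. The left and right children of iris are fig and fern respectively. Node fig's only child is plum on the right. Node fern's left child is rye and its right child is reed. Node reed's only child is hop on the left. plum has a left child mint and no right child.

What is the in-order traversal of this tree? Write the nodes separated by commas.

In-order visits the left subtree, then the node, then the right subtree.
At iris: go left to fig.
  At fig: no left child.
  Visit fig.
  At fig: go right to plum.
    At plum: go left to mint.
      mint is a leaf — visit mint.
    Visit plum.
    At plum: no right child.
Visit iris.
At iris: go right to fern.
  At fern: go left to rye.
    rye is a leaf — visit rye.
  Visit fern.
  At fern: go right to reed.
    At reed: go left to hop.
      hop is a leaf — visit hop.
    Visit reed.
    At reed: no right child.

fig, mint, plum, iris, rye, fern, hop, reed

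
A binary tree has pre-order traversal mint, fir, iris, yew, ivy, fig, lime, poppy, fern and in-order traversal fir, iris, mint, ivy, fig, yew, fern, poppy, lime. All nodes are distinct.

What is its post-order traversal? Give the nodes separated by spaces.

The first element of pre-order is the root; it splits in-order into left and right subtrees.
Root mint: left subtree has 2 nodes {fir, iris}, right has 6 {ivy, fig, yew, fern, poppy, lime}.
  Root fir: left subtree has 0 nodes { }, right has 1 {iris}.
  Root yew: left subtree has 2 nodes {ivy, fig}, right has 3 {fern, poppy, lime}.
    Root ivy: left subtree has 0 nodes { }, right has 1 {fig}.
    Root lime: left subtree has 2 nodes {fern, poppy}, right has 0 { }.
      Root poppy: left subtree has 1 node {fern}, right has 0 { }.

iris fir fig ivy fern poppy lime yew mint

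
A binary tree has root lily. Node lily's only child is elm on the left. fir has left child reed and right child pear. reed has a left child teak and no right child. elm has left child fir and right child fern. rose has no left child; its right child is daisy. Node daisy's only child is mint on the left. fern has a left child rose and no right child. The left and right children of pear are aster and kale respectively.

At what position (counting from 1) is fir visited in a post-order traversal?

Post-order visits the left subtree, then the right subtree, then the node.
At lily: go left to elm.
  At elm: go left to fir.
    At fir: go left to reed.
      At reed: go left to teak.
        teak is a leaf — visit teak.
      At reed: no right child.
      Visit reed.
    At fir: go right to pear.
      At pear: go left to aster.
        aster is a leaf — visit aster.
      At pear: go right to kale.
        kale is a leaf — visit kale.
      Visit pear.
    Visit fir.
  At elm: go right to fern.
    At fern: go left to rose.
      At rose: no left child.
      At rose: go right to daisy.
        At daisy: go left to mint.
          mint is a leaf — visit mint.
        At daisy: no right child.
        Visit daisy.
      Visit rose.
    At fern: no right child.
    Visit fern.
  Visit elm.
At lily: no right child.
Visit lily.
Full post-order sequence: teak, reed, aster, kale, pear, fir, mint, daisy, rose, fern, elm, lily.

6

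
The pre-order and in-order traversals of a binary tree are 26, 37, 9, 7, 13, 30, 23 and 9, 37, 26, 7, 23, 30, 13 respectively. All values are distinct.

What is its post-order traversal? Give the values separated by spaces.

9 37 23 30 13 7 26

The first element of pre-order is the root; it splits in-order into left and right subtrees.
Root 26: left subtree has 2 nodes {9, 37}, right has 4 {7, 23, 30, 13}.
  Root 37: left subtree has 1 node {9}, right has 0 { }.
  Root 7: left subtree has 0 nodes { }, right has 3 {23, 30, 13}.
    Root 13: left subtree has 2 nodes {23, 30}, right has 0 { }.
      Root 30: left subtree has 1 node {23}, right has 0 { }.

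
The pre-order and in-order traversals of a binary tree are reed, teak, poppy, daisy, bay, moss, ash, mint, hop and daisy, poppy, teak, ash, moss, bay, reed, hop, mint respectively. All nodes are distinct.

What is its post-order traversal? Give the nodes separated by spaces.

The first element of pre-order is the root; it splits in-order into left and right subtrees.
Root reed: left subtree has 6 nodes {daisy, poppy, teak, ash, moss, bay}, right has 2 {hop, mint}.
  Root teak: left subtree has 2 nodes {daisy, poppy}, right has 3 {ash, moss, bay}.
    Root poppy: left subtree has 1 node {daisy}, right has 0 { }.
    Root bay: left subtree has 2 nodes {ash, moss}, right has 0 { }.
      Root moss: left subtree has 1 node {ash}, right has 0 { }.
  Root mint: left subtree has 1 node {hop}, right has 0 { }.

daisy poppy ash moss bay teak hop mint reed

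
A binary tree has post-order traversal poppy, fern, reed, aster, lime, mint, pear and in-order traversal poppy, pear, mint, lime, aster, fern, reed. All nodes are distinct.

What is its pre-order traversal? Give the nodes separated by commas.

pear, poppy, mint, lime, aster, reed, fern

The last element of post-order is the root; it splits in-order into left and right subtrees.
Root pear: left subtree has 1 node {poppy}, right has 5 {mint, lime, aster, fern, reed}.
  Root mint: left subtree has 0 nodes { }, right has 4 {lime, aster, fern, reed}.
    Root lime: left subtree has 0 nodes { }, right has 3 {aster, fern, reed}.
      Root aster: left subtree has 0 nodes { }, right has 2 {fern, reed}.
        Root reed: left subtree has 1 node {fern}, right has 0 { }.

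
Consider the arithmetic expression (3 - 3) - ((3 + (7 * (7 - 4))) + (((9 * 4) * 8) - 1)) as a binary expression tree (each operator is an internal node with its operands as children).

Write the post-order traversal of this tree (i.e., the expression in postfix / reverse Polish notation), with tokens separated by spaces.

3 3 - 3 7 7 4 - * + 9 4 * 8 * 1 - + -

Post-order on an expression tree gives postfix notation: for each operator, emit left operand, right operand, then the operator.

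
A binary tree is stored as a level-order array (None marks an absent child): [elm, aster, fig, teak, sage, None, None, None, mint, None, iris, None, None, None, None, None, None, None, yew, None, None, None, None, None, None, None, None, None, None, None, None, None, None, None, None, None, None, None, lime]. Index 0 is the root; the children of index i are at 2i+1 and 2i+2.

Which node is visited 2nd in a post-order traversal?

yew

Post-order visits the left subtree, then the right subtree, then the node.
At elm: go left to aster.
  At aster: go left to teak.
    At teak: no left child.
    At teak: go right to mint.
      At mint: no left child.
      At mint: go right to yew.
        At yew: no left child.
        At yew: go right to lime.
          lime is a leaf — visit lime.
        Visit yew.
      Visit mint.
    Visit teak.
  At aster: go right to sage.
    At sage: no left child.
    At sage: go right to iris.
      iris is a leaf — visit iris.
    Visit sage.
  Visit aster.
At elm: go right to fig.
  fig is a leaf — visit fig.
Visit elm.
Full post-order sequence: lime, yew, mint, teak, iris, sage, aster, fig, elm.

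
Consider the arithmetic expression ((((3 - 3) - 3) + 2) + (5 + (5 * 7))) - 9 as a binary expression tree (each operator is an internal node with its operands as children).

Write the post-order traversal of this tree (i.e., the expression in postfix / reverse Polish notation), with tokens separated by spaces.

3 3 - 3 - 2 + 5 5 7 * + + 9 -

Post-order on an expression tree gives postfix notation: for each operator, emit left operand, right operand, then the operator.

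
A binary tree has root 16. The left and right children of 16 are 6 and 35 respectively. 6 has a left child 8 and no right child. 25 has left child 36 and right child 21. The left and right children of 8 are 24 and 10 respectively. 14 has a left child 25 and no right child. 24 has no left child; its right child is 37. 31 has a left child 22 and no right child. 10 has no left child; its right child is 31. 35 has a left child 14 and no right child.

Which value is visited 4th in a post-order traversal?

31

Post-order visits the left subtree, then the right subtree, then the node.
At 16: go left to 6.
  At 6: go left to 8.
    At 8: go left to 24.
      At 24: no left child.
      At 24: go right to 37.
        37 is a leaf — visit 37.
      Visit 24.
    At 8: go right to 10.
      At 10: no left child.
      At 10: go right to 31.
        At 31: go left to 22.
          22 is a leaf — visit 22.
        At 31: no right child.
        Visit 31.
      Visit 10.
    Visit 8.
  At 6: no right child.
  Visit 6.
At 16: go right to 35.
  At 35: go left to 14.
    At 14: go left to 25.
      At 25: go left to 36.
        36 is a leaf — visit 36.
      At 25: go right to 21.
        21 is a leaf — visit 21.
      Visit 25.
    At 14: no right child.
    Visit 14.
  At 35: no right child.
  Visit 35.
Visit 16.
Full post-order sequence: 37, 24, 22, 31, 10, 8, 6, 36, 21, 25, 14, 35, 16.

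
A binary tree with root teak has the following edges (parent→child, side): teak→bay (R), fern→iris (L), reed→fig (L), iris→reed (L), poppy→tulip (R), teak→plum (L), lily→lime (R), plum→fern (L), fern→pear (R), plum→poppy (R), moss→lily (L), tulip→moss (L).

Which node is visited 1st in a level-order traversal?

Level-order visits nodes level by level from the root, left to right within each level.
Level 0: teak
Level 1: plum, bay
Level 2: fern, poppy
Level 3: iris, pear, tulip
Level 4: reed, moss
Level 5: fig, lily
Level 6: lime
Full level-order sequence: teak, plum, bay, fern, poppy, iris, pear, tulip, reed, moss, fig, lily, lime.

teak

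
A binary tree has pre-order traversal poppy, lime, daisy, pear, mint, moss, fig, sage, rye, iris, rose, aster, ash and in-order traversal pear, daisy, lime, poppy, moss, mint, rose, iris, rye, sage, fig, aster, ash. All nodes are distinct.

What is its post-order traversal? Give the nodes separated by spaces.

pear daisy lime moss rose iris rye sage ash aster fig mint poppy

The first element of pre-order is the root; it splits in-order into left and right subtrees.
Root poppy: left subtree has 3 nodes {pear, daisy, lime}, right has 9 {moss, mint, rose, iris, rye, sage, fig, aster, ash}.
  Root lime: left subtree has 2 nodes {pear, daisy}, right has 0 { }.
    Root daisy: left subtree has 1 node {pear}, right has 0 { }.
  Root mint: left subtree has 1 node {moss}, right has 7 {rose, iris, rye, sage, fig, aster, ash}.
    Root fig: left subtree has 4 nodes {rose, iris, rye, sage}, right has 2 {aster, ash}.
      Root sage: left subtree has 3 nodes {rose, iris, rye}, right has 0 { }.
        Root rye: left subtree has 2 nodes {rose, iris}, right has 0 { }.
          Root iris: left subtree has 1 node {rose}, right has 0 { }.
      Root aster: left subtree has 0 nodes { }, right has 1 {ash}.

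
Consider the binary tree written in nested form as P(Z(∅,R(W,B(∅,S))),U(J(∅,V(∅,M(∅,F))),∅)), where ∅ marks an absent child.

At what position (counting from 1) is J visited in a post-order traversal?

Post-order visits the left subtree, then the right subtree, then the node.
At P: go left to Z.
  At Z: no left child.
  At Z: go right to R.
    At R: go left to W.
      W is a leaf — visit W.
    At R: go right to B.
      At B: no left child.
      At B: go right to S.
        S is a leaf — visit S.
      Visit B.
    Visit R.
  Visit Z.
At P: go right to U.
  At U: go left to J.
    At J: no left child.
    At J: go right to V.
      At V: no left child.
      At V: go right to M.
        At M: no left child.
        At M: go right to F.
          F is a leaf — visit F.
        Visit M.
      Visit V.
    Visit J.
  At U: no right child.
  Visit U.
Visit P.
Full post-order sequence: W, S, B, R, Z, F, M, V, J, U, P.

9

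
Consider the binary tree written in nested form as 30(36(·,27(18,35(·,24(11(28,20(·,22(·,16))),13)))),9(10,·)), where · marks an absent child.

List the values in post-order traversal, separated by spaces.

Post-order visits the left subtree, then the right subtree, then the node.
At 30: go left to 36.
  At 36: no left child.
  At 36: go right to 27.
    At 27: go left to 18.
      18 is a leaf — visit 18.
    At 27: go right to 35.
      At 35: no left child.
      At 35: go right to 24.
        At 24: go left to 11.
          At 11: go left to 28.
            28 is a leaf — visit 28.
          At 11: go right to 20.
            At 20: no left child.
            At 20: go right to 22.
              At 22: no left child.
              At 22: go right to 16.
                16 is a leaf — visit 16.
              Visit 22.
            Visit 20.
          Visit 11.
        At 24: go right to 13.
          13 is a leaf — visit 13.
        Visit 24.
      Visit 35.
    Visit 27.
  Visit 36.
At 30: go right to 9.
  At 9: go left to 10.
    10 is a leaf — visit 10.
  At 9: no right child.
  Visit 9.
Visit 30.

18 28 16 22 20 11 13 24 35 27 36 10 9 30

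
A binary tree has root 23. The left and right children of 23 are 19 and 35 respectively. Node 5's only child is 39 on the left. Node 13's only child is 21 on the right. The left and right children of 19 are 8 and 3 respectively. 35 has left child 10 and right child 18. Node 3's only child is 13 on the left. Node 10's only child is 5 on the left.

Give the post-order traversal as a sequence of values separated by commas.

Post-order visits the left subtree, then the right subtree, then the node.
At 23: go left to 19.
  At 19: go left to 8.
    8 is a leaf — visit 8.
  At 19: go right to 3.
    At 3: go left to 13.
      At 13: no left child.
      At 13: go right to 21.
        21 is a leaf — visit 21.
      Visit 13.
    At 3: no right child.
    Visit 3.
  Visit 19.
At 23: go right to 35.
  At 35: go left to 10.
    At 10: go left to 5.
      At 5: go left to 39.
        39 is a leaf — visit 39.
      At 5: no right child.
      Visit 5.
    At 10: no right child.
    Visit 10.
  At 35: go right to 18.
    18 is a leaf — visit 18.
  Visit 35.
Visit 23.

8, 21, 13, 3, 19, 39, 5, 10, 18, 35, 23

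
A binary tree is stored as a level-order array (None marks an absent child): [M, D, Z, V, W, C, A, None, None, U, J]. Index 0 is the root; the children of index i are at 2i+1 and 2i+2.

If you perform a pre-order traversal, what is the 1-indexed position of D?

2

Pre-order visits the node, then its left subtree, then its right subtree.
Visit M.
At M: go left to D.
  Visit D.
  At D: go left to V.
    V is a leaf — visit V.
  At D: go right to W.
    Visit W.
    At W: go left to U.
      U is a leaf — visit U.
    At W: go right to J.
      J is a leaf — visit J.
At M: go right to Z.
  Visit Z.
  At Z: go left to C.
    C is a leaf — visit C.
  At Z: go right to A.
    A is a leaf — visit A.
Full pre-order sequence: M, D, V, W, U, J, Z, C, A.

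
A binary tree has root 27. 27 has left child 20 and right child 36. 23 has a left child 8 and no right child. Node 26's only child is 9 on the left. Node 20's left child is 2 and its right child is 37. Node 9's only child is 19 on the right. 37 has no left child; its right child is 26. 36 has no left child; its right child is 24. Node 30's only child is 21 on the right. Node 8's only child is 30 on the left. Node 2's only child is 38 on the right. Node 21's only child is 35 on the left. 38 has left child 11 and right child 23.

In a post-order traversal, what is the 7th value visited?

Post-order visits the left subtree, then the right subtree, then the node.
At 27: go left to 20.
  At 20: go left to 2.
    At 2: no left child.
    At 2: go right to 38.
      At 38: go left to 11.
        11 is a leaf — visit 11.
      At 38: go right to 23.
        At 23: go left to 8.
          At 8: go left to 30.
            At 30: no left child.
            At 30: go right to 21.
              At 21: go left to 35.
                35 is a leaf — visit 35.
              At 21: no right child.
              Visit 21.
            Visit 30.
          At 8: no right child.
          Visit 8.
        At 23: no right child.
        Visit 23.
      Visit 38.
    Visit 2.
  At 20: go right to 37.
    At 37: no left child.
    At 37: go right to 26.
      At 26: go left to 9.
        At 9: no left child.
        At 9: go right to 19.
          19 is a leaf — visit 19.
        Visit 9.
      At 26: no right child.
      Visit 26.
    Visit 37.
  Visit 20.
At 27: go right to 36.
  At 36: no left child.
  At 36: go right to 24.
    24 is a leaf — visit 24.
  Visit 36.
Visit 27.
Full post-order sequence: 11, 35, 21, 30, 8, 23, 38, 2, 19, 9, 26, 37, 20, 24, 36, 27.

38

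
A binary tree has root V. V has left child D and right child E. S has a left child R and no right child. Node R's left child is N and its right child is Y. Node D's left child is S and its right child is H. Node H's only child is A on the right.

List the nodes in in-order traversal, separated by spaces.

In-order visits the left subtree, then the node, then the right subtree.
At V: go left to D.
  At D: go left to S.
    At S: go left to R.
      At R: go left to N.
        N is a leaf — visit N.
      Visit R.
      At R: go right to Y.
        Y is a leaf — visit Y.
    Visit S.
    At S: no right child.
  Visit D.
  At D: go right to H.
    At H: no left child.
    Visit H.
    At H: go right to A.
      A is a leaf — visit A.
Visit V.
At V: go right to E.
  E is a leaf — visit E.

N R Y S D H A V E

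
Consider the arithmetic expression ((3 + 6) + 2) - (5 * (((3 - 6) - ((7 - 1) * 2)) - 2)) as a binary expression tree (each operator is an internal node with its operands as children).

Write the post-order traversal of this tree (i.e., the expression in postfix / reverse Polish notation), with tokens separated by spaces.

3 6 + 2 + 5 3 6 - 7 1 - 2 * - 2 - * -

Post-order on an expression tree gives postfix notation: for each operator, emit left operand, right operand, then the operator.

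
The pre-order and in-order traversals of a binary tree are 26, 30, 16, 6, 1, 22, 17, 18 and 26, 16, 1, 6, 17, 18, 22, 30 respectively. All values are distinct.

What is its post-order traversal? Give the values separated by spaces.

The first element of pre-order is the root; it splits in-order into left and right subtrees.
Root 26: left subtree has 0 nodes { }, right has 7 {16, 1, 6, 17, 18, 22, 30}.
  Root 30: left subtree has 6 nodes {16, 1, 6, 17, 18, 22}, right has 0 { }.
    Root 16: left subtree has 0 nodes { }, right has 5 {1, 6, 17, 18, 22}.
      Root 6: left subtree has 1 node {1}, right has 3 {17, 18, 22}.
        Root 22: left subtree has 2 nodes {17, 18}, right has 0 { }.
          Root 17: left subtree has 0 nodes { }, right has 1 {18}.

1 18 17 22 6 16 30 26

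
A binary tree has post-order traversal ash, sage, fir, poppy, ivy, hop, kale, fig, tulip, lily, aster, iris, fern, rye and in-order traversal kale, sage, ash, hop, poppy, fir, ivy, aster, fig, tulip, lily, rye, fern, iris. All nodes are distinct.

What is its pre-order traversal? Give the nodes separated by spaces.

The last element of post-order is the root; it splits in-order into left and right subtrees.
Root rye: left subtree has 11 nodes {kale, sage, ash, hop, poppy, fir, ivy, aster, fig, tulip, lily}, right has 2 {fern, iris}.
  Root aster: left subtree has 7 nodes {kale, sage, ash, hop, poppy, fir, ivy}, right has 3 {fig, tulip, lily}.
    Root kale: left subtree has 0 nodes { }, right has 6 {sage, ash, hop, poppy, fir, ivy}.
      Root hop: left subtree has 2 nodes {sage, ash}, right has 3 {poppy, fir, ivy}.
        Root sage: left subtree has 0 nodes { }, right has 1 {ash}.
        Root ivy: left subtree has 2 nodes {poppy, fir}, right has 0 { }.
          Root poppy: left subtree has 0 nodes { }, right has 1 {fir}.
    Root lily: left subtree has 2 nodes {fig, tulip}, right has 0 { }.
      Root tulip: left subtree has 1 node {fig}, right has 0 { }.
  Root fern: left subtree has 0 nodes { }, right has 1 {iris}.

rye aster kale hop sage ash ivy poppy fir lily tulip fig fern iris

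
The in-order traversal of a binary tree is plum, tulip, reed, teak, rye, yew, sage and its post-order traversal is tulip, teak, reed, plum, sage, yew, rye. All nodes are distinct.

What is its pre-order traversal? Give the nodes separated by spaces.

The last element of post-order is the root; it splits in-order into left and right subtrees.
Root rye: left subtree has 4 nodes {plum, tulip, reed, teak}, right has 2 {yew, sage}.
  Root plum: left subtree has 0 nodes { }, right has 3 {tulip, reed, teak}.
    Root reed: left subtree has 1 node {tulip}, right has 1 {teak}.
  Root yew: left subtree has 0 nodes { }, right has 1 {sage}.

rye plum reed tulip teak yew sage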